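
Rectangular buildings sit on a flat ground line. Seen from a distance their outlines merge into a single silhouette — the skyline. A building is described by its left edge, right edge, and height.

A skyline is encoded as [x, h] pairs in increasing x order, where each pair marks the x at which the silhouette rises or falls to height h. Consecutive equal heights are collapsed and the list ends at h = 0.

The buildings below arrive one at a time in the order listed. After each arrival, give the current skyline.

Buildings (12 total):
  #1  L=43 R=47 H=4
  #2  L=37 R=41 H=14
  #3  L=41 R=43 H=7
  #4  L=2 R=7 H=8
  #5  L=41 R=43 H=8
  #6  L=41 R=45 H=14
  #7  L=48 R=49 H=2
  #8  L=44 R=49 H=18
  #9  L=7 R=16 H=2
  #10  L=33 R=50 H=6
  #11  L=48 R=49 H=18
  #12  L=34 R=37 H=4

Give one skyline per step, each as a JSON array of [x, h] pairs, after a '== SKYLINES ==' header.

== SKYLINES ==
[[43,4],[47,0]]
[[37,14],[41,0],[43,4],[47,0]]
[[37,14],[41,7],[43,4],[47,0]]
[[2,8],[7,0],[37,14],[41,7],[43,4],[47,0]]
[[2,8],[7,0],[37,14],[41,8],[43,4],[47,0]]
[[2,8],[7,0],[37,14],[45,4],[47,0]]
[[2,8],[7,0],[37,14],[45,4],[47,0],[48,2],[49,0]]
[[2,8],[7,0],[37,14],[44,18],[49,0]]
[[2,8],[7,2],[16,0],[37,14],[44,18],[49,0]]
[[2,8],[7,2],[16,0],[33,6],[37,14],[44,18],[49,6],[50,0]]
[[2,8],[7,2],[16,0],[33,6],[37,14],[44,18],[49,6],[50,0]]
[[2,8],[7,2],[16,0],[33,6],[37,14],[44,18],[49,6],[50,0]]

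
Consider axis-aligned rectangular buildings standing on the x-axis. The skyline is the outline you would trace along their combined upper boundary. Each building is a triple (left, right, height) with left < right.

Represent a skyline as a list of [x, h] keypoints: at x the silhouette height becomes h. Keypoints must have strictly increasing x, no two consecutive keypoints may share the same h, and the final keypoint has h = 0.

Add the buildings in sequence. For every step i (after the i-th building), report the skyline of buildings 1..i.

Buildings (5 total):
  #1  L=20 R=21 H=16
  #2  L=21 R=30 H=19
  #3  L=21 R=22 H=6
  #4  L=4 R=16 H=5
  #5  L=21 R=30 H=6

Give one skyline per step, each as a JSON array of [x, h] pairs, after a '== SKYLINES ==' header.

== SKYLINES ==
[[20,16],[21,0]]
[[20,16],[21,19],[30,0]]
[[20,16],[21,19],[30,0]]
[[4,5],[16,0],[20,16],[21,19],[30,0]]
[[4,5],[16,0],[20,16],[21,19],[30,0]]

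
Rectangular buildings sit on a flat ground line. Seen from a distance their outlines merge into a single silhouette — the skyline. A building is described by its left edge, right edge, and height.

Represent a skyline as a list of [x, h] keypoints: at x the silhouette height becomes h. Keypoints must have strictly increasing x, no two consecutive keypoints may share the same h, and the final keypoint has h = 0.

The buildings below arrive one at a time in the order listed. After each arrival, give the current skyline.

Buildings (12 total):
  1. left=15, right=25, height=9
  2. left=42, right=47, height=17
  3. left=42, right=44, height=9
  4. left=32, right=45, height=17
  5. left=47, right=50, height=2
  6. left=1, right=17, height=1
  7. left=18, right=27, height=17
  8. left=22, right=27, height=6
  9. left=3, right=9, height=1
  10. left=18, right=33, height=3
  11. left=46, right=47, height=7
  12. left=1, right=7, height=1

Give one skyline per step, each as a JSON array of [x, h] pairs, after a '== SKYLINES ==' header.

== SKYLINES ==
[[15,9],[25,0]]
[[15,9],[25,0],[42,17],[47,0]]
[[15,9],[25,0],[42,17],[47,0]]
[[15,9],[25,0],[32,17],[47,0]]
[[15,9],[25,0],[32,17],[47,2],[50,0]]
[[1,1],[15,9],[25,0],[32,17],[47,2],[50,0]]
[[1,1],[15,9],[18,17],[27,0],[32,17],[47,2],[50,0]]
[[1,1],[15,9],[18,17],[27,0],[32,17],[47,2],[50,0]]
[[1,1],[15,9],[18,17],[27,0],[32,17],[47,2],[50,0]]
[[1,1],[15,9],[18,17],[27,3],[32,17],[47,2],[50,0]]
[[1,1],[15,9],[18,17],[27,3],[32,17],[47,2],[50,0]]
[[1,1],[15,9],[18,17],[27,3],[32,17],[47,2],[50,0]]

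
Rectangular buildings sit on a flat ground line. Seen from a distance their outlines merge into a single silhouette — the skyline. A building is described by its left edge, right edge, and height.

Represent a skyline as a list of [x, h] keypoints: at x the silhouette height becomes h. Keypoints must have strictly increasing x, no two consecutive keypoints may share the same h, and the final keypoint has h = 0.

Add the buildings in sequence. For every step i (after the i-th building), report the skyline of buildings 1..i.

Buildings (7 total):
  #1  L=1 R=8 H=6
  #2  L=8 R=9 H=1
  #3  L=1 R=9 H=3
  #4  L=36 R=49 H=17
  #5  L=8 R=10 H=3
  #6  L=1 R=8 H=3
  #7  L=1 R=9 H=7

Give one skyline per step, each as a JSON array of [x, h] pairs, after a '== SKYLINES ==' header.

== SKYLINES ==
[[1,6],[8,0]]
[[1,6],[8,1],[9,0]]
[[1,6],[8,3],[9,0]]
[[1,6],[8,3],[9,0],[36,17],[49,0]]
[[1,6],[8,3],[10,0],[36,17],[49,0]]
[[1,6],[8,3],[10,0],[36,17],[49,0]]
[[1,7],[9,3],[10,0],[36,17],[49,0]]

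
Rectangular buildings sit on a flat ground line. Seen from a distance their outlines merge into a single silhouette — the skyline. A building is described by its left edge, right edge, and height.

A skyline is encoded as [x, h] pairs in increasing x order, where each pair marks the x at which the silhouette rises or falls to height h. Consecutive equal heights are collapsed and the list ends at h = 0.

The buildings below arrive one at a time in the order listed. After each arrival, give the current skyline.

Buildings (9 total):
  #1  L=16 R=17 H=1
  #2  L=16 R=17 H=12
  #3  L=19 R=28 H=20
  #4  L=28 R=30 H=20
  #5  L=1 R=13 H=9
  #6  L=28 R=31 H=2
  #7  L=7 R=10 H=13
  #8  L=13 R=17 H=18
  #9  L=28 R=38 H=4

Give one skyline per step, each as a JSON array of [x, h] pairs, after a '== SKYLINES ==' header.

== SKYLINES ==
[[16,1],[17,0]]
[[16,12],[17,0]]
[[16,12],[17,0],[19,20],[28,0]]
[[16,12],[17,0],[19,20],[30,0]]
[[1,9],[13,0],[16,12],[17,0],[19,20],[30,0]]
[[1,9],[13,0],[16,12],[17,0],[19,20],[30,2],[31,0]]
[[1,9],[7,13],[10,9],[13,0],[16,12],[17,0],[19,20],[30,2],[31,0]]
[[1,9],[7,13],[10,9],[13,18],[17,0],[19,20],[30,2],[31,0]]
[[1,9],[7,13],[10,9],[13,18],[17,0],[19,20],[30,4],[38,0]]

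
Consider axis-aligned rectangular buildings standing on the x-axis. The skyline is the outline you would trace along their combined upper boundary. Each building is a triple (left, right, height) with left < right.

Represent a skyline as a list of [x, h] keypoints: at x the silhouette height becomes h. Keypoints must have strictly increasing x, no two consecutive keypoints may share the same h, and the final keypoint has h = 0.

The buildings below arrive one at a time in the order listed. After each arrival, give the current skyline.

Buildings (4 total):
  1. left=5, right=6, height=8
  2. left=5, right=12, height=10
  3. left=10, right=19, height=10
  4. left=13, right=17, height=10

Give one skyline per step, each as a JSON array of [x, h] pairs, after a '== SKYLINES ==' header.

== SKYLINES ==
[[5,8],[6,0]]
[[5,10],[12,0]]
[[5,10],[19,0]]
[[5,10],[19,0]]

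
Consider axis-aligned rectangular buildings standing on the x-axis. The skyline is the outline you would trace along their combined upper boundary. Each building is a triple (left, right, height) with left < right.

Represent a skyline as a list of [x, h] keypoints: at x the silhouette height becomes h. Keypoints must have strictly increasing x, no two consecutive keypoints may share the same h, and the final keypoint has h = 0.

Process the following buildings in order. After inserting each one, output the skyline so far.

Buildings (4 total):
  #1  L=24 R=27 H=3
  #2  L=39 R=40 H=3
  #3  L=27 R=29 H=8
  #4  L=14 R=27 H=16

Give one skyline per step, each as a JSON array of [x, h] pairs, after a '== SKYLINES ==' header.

== SKYLINES ==
[[24,3],[27,0]]
[[24,3],[27,0],[39,3],[40,0]]
[[24,3],[27,8],[29,0],[39,3],[40,0]]
[[14,16],[27,8],[29,0],[39,3],[40,0]]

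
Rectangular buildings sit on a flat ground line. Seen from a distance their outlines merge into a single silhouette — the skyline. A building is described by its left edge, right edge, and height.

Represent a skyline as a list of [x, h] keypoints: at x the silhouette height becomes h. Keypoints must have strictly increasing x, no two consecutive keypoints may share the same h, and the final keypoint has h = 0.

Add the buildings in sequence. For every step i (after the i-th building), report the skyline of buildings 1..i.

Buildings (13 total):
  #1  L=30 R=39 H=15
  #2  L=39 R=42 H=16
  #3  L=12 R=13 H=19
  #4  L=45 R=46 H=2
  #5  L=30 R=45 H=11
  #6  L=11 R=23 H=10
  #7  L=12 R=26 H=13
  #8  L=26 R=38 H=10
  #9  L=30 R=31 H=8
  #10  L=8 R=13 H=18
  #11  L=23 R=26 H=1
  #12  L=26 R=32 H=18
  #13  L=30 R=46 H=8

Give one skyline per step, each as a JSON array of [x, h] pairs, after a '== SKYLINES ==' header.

== SKYLINES ==
[[30,15],[39,0]]
[[30,15],[39,16],[42,0]]
[[12,19],[13,0],[30,15],[39,16],[42,0]]
[[12,19],[13,0],[30,15],[39,16],[42,0],[45,2],[46,0]]
[[12,19],[13,0],[30,15],[39,16],[42,11],[45,2],[46,0]]
[[11,10],[12,19],[13,10],[23,0],[30,15],[39,16],[42,11],[45,2],[46,0]]
[[11,10],[12,19],[13,13],[26,0],[30,15],[39,16],[42,11],[45,2],[46,0]]
[[11,10],[12,19],[13,13],[26,10],[30,15],[39,16],[42,11],[45,2],[46,0]]
[[11,10],[12,19],[13,13],[26,10],[30,15],[39,16],[42,11],[45,2],[46,0]]
[[8,18],[12,19],[13,13],[26,10],[30,15],[39,16],[42,11],[45,2],[46,0]]
[[8,18],[12,19],[13,13],[26,10],[30,15],[39,16],[42,11],[45,2],[46,0]]
[[8,18],[12,19],[13,13],[26,18],[32,15],[39,16],[42,11],[45,2],[46,0]]
[[8,18],[12,19],[13,13],[26,18],[32,15],[39,16],[42,11],[45,8],[46,0]]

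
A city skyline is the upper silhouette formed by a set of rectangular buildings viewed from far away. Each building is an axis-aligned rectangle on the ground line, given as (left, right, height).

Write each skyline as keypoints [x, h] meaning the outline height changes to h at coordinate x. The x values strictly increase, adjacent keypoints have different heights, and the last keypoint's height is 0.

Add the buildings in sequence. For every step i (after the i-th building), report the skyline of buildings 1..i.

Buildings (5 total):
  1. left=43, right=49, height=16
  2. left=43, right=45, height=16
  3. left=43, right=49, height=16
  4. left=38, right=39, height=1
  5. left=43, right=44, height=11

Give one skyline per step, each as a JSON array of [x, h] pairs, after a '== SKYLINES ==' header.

== SKYLINES ==
[[43,16],[49,0]]
[[43,16],[49,0]]
[[43,16],[49,0]]
[[38,1],[39,0],[43,16],[49,0]]
[[38,1],[39,0],[43,16],[49,0]]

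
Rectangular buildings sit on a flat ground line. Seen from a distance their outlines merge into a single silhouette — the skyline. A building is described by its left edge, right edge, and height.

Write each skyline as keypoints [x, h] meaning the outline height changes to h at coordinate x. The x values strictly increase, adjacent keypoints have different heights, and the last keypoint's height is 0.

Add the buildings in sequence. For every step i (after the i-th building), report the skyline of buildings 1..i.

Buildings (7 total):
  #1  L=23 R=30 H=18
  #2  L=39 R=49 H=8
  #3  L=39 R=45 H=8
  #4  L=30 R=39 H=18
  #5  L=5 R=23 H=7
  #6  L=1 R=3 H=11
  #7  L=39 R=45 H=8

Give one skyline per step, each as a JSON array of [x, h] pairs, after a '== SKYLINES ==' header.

== SKYLINES ==
[[23,18],[30,0]]
[[23,18],[30,0],[39,8],[49,0]]
[[23,18],[30,0],[39,8],[49,0]]
[[23,18],[39,8],[49,0]]
[[5,7],[23,18],[39,8],[49,0]]
[[1,11],[3,0],[5,7],[23,18],[39,8],[49,0]]
[[1,11],[3,0],[5,7],[23,18],[39,8],[49,0]]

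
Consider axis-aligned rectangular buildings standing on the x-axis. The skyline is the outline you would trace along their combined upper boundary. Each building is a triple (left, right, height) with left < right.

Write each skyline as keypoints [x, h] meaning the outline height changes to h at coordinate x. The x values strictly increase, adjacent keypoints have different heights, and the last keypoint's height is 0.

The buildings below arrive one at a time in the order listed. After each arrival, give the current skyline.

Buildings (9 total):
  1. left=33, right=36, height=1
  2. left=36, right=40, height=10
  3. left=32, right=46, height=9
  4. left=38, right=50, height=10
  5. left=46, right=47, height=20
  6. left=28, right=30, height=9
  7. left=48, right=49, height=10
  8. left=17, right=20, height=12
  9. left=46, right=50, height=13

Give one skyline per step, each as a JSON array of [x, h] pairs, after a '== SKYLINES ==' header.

== SKYLINES ==
[[33,1],[36,0]]
[[33,1],[36,10],[40,0]]
[[32,9],[36,10],[40,9],[46,0]]
[[32,9],[36,10],[50,0]]
[[32,9],[36,10],[46,20],[47,10],[50,0]]
[[28,9],[30,0],[32,9],[36,10],[46,20],[47,10],[50,0]]
[[28,9],[30,0],[32,9],[36,10],[46,20],[47,10],[50,0]]
[[17,12],[20,0],[28,9],[30,0],[32,9],[36,10],[46,20],[47,10],[50,0]]
[[17,12],[20,0],[28,9],[30,0],[32,9],[36,10],[46,20],[47,13],[50,0]]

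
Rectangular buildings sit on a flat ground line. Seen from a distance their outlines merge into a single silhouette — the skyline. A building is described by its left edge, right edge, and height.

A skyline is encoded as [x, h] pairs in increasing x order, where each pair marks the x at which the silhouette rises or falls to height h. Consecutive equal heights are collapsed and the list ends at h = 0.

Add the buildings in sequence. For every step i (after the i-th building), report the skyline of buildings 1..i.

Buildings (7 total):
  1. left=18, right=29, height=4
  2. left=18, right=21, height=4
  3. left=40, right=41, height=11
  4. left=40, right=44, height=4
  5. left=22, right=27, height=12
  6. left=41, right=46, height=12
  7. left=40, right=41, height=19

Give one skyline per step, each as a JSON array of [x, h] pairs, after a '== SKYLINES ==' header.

== SKYLINES ==
[[18,4],[29,0]]
[[18,4],[29,0]]
[[18,4],[29,0],[40,11],[41,0]]
[[18,4],[29,0],[40,11],[41,4],[44,0]]
[[18,4],[22,12],[27,4],[29,0],[40,11],[41,4],[44,0]]
[[18,4],[22,12],[27,4],[29,0],[40,11],[41,12],[46,0]]
[[18,4],[22,12],[27,4],[29,0],[40,19],[41,12],[46,0]]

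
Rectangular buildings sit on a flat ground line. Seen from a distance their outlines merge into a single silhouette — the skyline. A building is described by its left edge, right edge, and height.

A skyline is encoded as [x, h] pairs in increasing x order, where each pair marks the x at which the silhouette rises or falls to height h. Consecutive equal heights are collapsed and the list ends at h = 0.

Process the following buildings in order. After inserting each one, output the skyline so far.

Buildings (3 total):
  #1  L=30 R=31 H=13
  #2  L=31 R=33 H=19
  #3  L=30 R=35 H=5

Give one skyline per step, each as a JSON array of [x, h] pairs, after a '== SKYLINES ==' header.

== SKYLINES ==
[[30,13],[31,0]]
[[30,13],[31,19],[33,0]]
[[30,13],[31,19],[33,5],[35,0]]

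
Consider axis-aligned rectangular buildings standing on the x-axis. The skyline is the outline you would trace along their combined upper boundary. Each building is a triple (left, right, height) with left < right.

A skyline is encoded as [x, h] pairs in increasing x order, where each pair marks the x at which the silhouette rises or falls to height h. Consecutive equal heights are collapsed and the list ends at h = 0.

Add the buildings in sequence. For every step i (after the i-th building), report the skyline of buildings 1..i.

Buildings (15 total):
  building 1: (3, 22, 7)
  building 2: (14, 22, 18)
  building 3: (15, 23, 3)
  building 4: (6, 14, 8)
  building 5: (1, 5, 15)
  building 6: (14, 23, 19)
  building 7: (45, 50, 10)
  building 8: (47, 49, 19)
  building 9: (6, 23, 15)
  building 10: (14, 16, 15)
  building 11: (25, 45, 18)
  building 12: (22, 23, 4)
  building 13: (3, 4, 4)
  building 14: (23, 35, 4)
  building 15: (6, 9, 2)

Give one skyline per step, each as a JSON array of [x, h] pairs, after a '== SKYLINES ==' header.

== SKYLINES ==
[[3,7],[22,0]]
[[3,7],[14,18],[22,0]]
[[3,7],[14,18],[22,3],[23,0]]
[[3,7],[6,8],[14,18],[22,3],[23,0]]
[[1,15],[5,7],[6,8],[14,18],[22,3],[23,0]]
[[1,15],[5,7],[6,8],[14,19],[23,0]]
[[1,15],[5,7],[6,8],[14,19],[23,0],[45,10],[50,0]]
[[1,15],[5,7],[6,8],[14,19],[23,0],[45,10],[47,19],[49,10],[50,0]]
[[1,15],[5,7],[6,15],[14,19],[23,0],[45,10],[47,19],[49,10],[50,0]]
[[1,15],[5,7],[6,15],[14,19],[23,0],[45,10],[47,19],[49,10],[50,0]]
[[1,15],[5,7],[6,15],[14,19],[23,0],[25,18],[45,10],[47,19],[49,10],[50,0]]
[[1,15],[5,7],[6,15],[14,19],[23,0],[25,18],[45,10],[47,19],[49,10],[50,0]]
[[1,15],[5,7],[6,15],[14,19],[23,0],[25,18],[45,10],[47,19],[49,10],[50,0]]
[[1,15],[5,7],[6,15],[14,19],[23,4],[25,18],[45,10],[47,19],[49,10],[50,0]]
[[1,15],[5,7],[6,15],[14,19],[23,4],[25,18],[45,10],[47,19],[49,10],[50,0]]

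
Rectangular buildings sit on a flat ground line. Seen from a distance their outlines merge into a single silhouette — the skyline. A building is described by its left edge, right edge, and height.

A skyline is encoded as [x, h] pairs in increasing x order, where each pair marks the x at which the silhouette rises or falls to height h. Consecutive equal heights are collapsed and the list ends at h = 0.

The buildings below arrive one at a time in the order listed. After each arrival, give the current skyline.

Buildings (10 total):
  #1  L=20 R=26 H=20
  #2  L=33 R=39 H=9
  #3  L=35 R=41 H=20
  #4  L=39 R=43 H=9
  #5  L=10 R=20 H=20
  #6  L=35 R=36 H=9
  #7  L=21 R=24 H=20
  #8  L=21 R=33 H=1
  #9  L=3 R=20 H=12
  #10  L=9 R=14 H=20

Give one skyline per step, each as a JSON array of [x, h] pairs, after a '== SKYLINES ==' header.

== SKYLINES ==
[[20,20],[26,0]]
[[20,20],[26,0],[33,9],[39,0]]
[[20,20],[26,0],[33,9],[35,20],[41,0]]
[[20,20],[26,0],[33,9],[35,20],[41,9],[43,0]]
[[10,20],[26,0],[33,9],[35,20],[41,9],[43,0]]
[[10,20],[26,0],[33,9],[35,20],[41,9],[43,0]]
[[10,20],[26,0],[33,9],[35,20],[41,9],[43,0]]
[[10,20],[26,1],[33,9],[35,20],[41,9],[43,0]]
[[3,12],[10,20],[26,1],[33,9],[35,20],[41,9],[43,0]]
[[3,12],[9,20],[26,1],[33,9],[35,20],[41,9],[43,0]]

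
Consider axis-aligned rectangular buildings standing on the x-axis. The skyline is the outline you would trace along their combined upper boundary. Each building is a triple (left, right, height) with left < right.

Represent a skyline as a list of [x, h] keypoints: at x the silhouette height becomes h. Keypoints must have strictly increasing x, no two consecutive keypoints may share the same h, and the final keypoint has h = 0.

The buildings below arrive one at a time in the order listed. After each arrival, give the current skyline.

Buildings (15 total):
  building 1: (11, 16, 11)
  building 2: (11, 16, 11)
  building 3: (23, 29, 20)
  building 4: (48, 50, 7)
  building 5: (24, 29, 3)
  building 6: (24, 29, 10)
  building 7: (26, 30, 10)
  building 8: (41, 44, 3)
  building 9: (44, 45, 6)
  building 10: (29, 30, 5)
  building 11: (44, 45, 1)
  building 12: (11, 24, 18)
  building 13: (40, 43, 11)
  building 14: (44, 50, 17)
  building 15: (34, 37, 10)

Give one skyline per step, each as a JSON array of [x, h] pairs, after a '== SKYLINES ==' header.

== SKYLINES ==
[[11,11],[16,0]]
[[11,11],[16,0]]
[[11,11],[16,0],[23,20],[29,0]]
[[11,11],[16,0],[23,20],[29,0],[48,7],[50,0]]
[[11,11],[16,0],[23,20],[29,0],[48,7],[50,0]]
[[11,11],[16,0],[23,20],[29,0],[48,7],[50,0]]
[[11,11],[16,0],[23,20],[29,10],[30,0],[48,7],[50,0]]
[[11,11],[16,0],[23,20],[29,10],[30,0],[41,3],[44,0],[48,7],[50,0]]
[[11,11],[16,0],[23,20],[29,10],[30,0],[41,3],[44,6],[45,0],[48,7],[50,0]]
[[11,11],[16,0],[23,20],[29,10],[30,0],[41,3],[44,6],[45,0],[48,7],[50,0]]
[[11,11],[16,0],[23,20],[29,10],[30,0],[41,3],[44,6],[45,0],[48,7],[50,0]]
[[11,18],[23,20],[29,10],[30,0],[41,3],[44,6],[45,0],[48,7],[50,0]]
[[11,18],[23,20],[29,10],[30,0],[40,11],[43,3],[44,6],[45,0],[48,7],[50,0]]
[[11,18],[23,20],[29,10],[30,0],[40,11],[43,3],[44,17],[50,0]]
[[11,18],[23,20],[29,10],[30,0],[34,10],[37,0],[40,11],[43,3],[44,17],[50,0]]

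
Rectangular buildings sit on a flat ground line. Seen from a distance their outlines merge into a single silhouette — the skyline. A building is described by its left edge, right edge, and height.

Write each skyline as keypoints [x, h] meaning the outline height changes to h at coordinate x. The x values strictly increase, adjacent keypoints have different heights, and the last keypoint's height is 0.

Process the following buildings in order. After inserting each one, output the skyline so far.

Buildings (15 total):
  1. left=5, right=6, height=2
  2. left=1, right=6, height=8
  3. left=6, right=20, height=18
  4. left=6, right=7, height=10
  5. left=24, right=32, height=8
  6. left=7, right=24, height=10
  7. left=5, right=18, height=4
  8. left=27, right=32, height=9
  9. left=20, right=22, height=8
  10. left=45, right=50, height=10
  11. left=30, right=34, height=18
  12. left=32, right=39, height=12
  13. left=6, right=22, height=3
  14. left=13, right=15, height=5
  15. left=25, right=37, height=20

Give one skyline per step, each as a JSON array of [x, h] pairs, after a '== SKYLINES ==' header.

== SKYLINES ==
[[5,2],[6,0]]
[[1,8],[6,0]]
[[1,8],[6,18],[20,0]]
[[1,8],[6,18],[20,0]]
[[1,8],[6,18],[20,0],[24,8],[32,0]]
[[1,8],[6,18],[20,10],[24,8],[32,0]]
[[1,8],[6,18],[20,10],[24,8],[32,0]]
[[1,8],[6,18],[20,10],[24,8],[27,9],[32,0]]
[[1,8],[6,18],[20,10],[24,8],[27,9],[32,0]]
[[1,8],[6,18],[20,10],[24,8],[27,9],[32,0],[45,10],[50,0]]
[[1,8],[6,18],[20,10],[24,8],[27,9],[30,18],[34,0],[45,10],[50,0]]
[[1,8],[6,18],[20,10],[24,8],[27,9],[30,18],[34,12],[39,0],[45,10],[50,0]]
[[1,8],[6,18],[20,10],[24,8],[27,9],[30,18],[34,12],[39,0],[45,10],[50,0]]
[[1,8],[6,18],[20,10],[24,8],[27,9],[30,18],[34,12],[39,0],[45,10],[50,0]]
[[1,8],[6,18],[20,10],[24,8],[25,20],[37,12],[39,0],[45,10],[50,0]]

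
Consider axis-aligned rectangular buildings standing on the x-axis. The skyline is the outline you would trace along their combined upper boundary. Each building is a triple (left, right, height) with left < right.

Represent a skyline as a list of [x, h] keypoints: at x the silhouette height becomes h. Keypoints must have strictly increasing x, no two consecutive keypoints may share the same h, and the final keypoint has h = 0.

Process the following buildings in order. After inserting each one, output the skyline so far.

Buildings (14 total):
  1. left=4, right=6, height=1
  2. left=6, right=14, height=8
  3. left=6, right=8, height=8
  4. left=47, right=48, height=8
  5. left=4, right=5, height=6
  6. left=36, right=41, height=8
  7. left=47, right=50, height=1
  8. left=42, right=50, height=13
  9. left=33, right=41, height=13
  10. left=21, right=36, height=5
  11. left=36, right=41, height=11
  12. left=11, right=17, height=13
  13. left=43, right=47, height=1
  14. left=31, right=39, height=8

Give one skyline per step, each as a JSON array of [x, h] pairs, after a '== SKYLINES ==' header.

== SKYLINES ==
[[4,1],[6,0]]
[[4,1],[6,8],[14,0]]
[[4,1],[6,8],[14,0]]
[[4,1],[6,8],[14,0],[47,8],[48,0]]
[[4,6],[5,1],[6,8],[14,0],[47,8],[48,0]]
[[4,6],[5,1],[6,8],[14,0],[36,8],[41,0],[47,8],[48,0]]
[[4,6],[5,1],[6,8],[14,0],[36,8],[41,0],[47,8],[48,1],[50,0]]
[[4,6],[5,1],[6,8],[14,0],[36,8],[41,0],[42,13],[50,0]]
[[4,6],[5,1],[6,8],[14,0],[33,13],[41,0],[42,13],[50,0]]
[[4,6],[5,1],[6,8],[14,0],[21,5],[33,13],[41,0],[42,13],[50,0]]
[[4,6],[5,1],[6,8],[14,0],[21,5],[33,13],[41,0],[42,13],[50,0]]
[[4,6],[5,1],[6,8],[11,13],[17,0],[21,5],[33,13],[41,0],[42,13],[50,0]]
[[4,6],[5,1],[6,8],[11,13],[17,0],[21,5],[33,13],[41,0],[42,13],[50,0]]
[[4,6],[5,1],[6,8],[11,13],[17,0],[21,5],[31,8],[33,13],[41,0],[42,13],[50,0]]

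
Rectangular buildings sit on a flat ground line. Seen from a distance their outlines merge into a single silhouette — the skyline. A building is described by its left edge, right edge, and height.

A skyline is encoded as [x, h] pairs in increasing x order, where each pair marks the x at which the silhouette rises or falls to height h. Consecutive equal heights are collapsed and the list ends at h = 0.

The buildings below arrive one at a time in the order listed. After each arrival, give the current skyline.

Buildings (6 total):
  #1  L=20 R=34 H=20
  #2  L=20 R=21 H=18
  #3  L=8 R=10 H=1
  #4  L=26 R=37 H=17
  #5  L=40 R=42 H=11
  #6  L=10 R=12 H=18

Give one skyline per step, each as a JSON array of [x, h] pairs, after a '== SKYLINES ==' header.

== SKYLINES ==
[[20,20],[34,0]]
[[20,20],[34,0]]
[[8,1],[10,0],[20,20],[34,0]]
[[8,1],[10,0],[20,20],[34,17],[37,0]]
[[8,1],[10,0],[20,20],[34,17],[37,0],[40,11],[42,0]]
[[8,1],[10,18],[12,0],[20,20],[34,17],[37,0],[40,11],[42,0]]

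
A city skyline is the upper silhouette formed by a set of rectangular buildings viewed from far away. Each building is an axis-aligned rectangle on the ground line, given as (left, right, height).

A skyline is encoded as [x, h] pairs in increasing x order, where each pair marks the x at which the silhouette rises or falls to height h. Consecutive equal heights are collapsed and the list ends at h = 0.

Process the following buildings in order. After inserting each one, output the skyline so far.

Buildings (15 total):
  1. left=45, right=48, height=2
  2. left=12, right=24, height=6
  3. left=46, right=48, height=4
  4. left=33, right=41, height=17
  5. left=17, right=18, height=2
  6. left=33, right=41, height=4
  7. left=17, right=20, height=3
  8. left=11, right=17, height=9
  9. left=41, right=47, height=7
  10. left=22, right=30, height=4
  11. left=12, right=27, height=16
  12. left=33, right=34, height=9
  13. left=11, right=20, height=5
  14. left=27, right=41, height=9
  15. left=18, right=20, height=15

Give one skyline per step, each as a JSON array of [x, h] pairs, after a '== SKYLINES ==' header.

== SKYLINES ==
[[45,2],[48,0]]
[[12,6],[24,0],[45,2],[48,0]]
[[12,6],[24,0],[45,2],[46,4],[48,0]]
[[12,6],[24,0],[33,17],[41,0],[45,2],[46,4],[48,0]]
[[12,6],[24,0],[33,17],[41,0],[45,2],[46,4],[48,0]]
[[12,6],[24,0],[33,17],[41,0],[45,2],[46,4],[48,0]]
[[12,6],[24,0],[33,17],[41,0],[45,2],[46,4],[48,0]]
[[11,9],[17,6],[24,0],[33,17],[41,0],[45,2],[46,4],[48,0]]
[[11,9],[17,6],[24,0],[33,17],[41,7],[47,4],[48,0]]
[[11,9],[17,6],[24,4],[30,0],[33,17],[41,7],[47,4],[48,0]]
[[11,9],[12,16],[27,4],[30,0],[33,17],[41,7],[47,4],[48,0]]
[[11,9],[12,16],[27,4],[30,0],[33,17],[41,7],[47,4],[48,0]]
[[11,9],[12,16],[27,4],[30,0],[33,17],[41,7],[47,4],[48,0]]
[[11,9],[12,16],[27,9],[33,17],[41,7],[47,4],[48,0]]
[[11,9],[12,16],[27,9],[33,17],[41,7],[47,4],[48,0]]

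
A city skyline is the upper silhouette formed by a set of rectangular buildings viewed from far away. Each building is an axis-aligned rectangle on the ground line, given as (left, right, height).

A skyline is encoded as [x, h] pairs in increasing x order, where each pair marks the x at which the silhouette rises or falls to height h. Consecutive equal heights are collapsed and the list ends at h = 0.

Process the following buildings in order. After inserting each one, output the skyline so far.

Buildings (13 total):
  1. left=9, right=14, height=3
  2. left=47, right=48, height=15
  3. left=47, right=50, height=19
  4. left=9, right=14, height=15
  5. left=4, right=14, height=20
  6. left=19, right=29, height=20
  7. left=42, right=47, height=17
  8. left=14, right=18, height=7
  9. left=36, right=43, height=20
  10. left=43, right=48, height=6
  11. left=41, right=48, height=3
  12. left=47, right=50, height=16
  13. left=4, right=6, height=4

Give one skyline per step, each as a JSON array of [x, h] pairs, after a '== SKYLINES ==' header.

== SKYLINES ==
[[9,3],[14,0]]
[[9,3],[14,0],[47,15],[48,0]]
[[9,3],[14,0],[47,19],[50,0]]
[[9,15],[14,0],[47,19],[50,0]]
[[4,20],[14,0],[47,19],[50,0]]
[[4,20],[14,0],[19,20],[29,0],[47,19],[50,0]]
[[4,20],[14,0],[19,20],[29,0],[42,17],[47,19],[50,0]]
[[4,20],[14,7],[18,0],[19,20],[29,0],[42,17],[47,19],[50,0]]
[[4,20],[14,7],[18,0],[19,20],[29,0],[36,20],[43,17],[47,19],[50,0]]
[[4,20],[14,7],[18,0],[19,20],[29,0],[36,20],[43,17],[47,19],[50,0]]
[[4,20],[14,7],[18,0],[19,20],[29,0],[36,20],[43,17],[47,19],[50,0]]
[[4,20],[14,7],[18,0],[19,20],[29,0],[36,20],[43,17],[47,19],[50,0]]
[[4,20],[14,7],[18,0],[19,20],[29,0],[36,20],[43,17],[47,19],[50,0]]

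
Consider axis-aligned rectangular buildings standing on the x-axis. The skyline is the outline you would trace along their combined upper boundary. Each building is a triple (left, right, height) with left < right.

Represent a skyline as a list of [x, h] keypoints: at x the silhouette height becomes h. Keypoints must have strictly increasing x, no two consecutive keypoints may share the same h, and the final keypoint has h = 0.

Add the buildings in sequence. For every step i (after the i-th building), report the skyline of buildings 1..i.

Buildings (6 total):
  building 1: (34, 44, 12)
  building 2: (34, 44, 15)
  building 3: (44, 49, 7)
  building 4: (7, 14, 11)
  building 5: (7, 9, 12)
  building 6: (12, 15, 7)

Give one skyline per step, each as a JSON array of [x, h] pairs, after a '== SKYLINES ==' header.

== SKYLINES ==
[[34,12],[44,0]]
[[34,15],[44,0]]
[[34,15],[44,7],[49,0]]
[[7,11],[14,0],[34,15],[44,7],[49,0]]
[[7,12],[9,11],[14,0],[34,15],[44,7],[49,0]]
[[7,12],[9,11],[14,7],[15,0],[34,15],[44,7],[49,0]]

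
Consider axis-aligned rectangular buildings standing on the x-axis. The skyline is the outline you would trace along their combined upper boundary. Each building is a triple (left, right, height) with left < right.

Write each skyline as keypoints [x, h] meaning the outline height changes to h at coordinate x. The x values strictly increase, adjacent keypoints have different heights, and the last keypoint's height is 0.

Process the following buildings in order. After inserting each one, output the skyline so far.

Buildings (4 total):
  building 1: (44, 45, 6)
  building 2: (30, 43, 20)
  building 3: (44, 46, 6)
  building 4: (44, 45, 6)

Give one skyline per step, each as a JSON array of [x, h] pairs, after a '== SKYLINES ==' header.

== SKYLINES ==
[[44,6],[45,0]]
[[30,20],[43,0],[44,6],[45,0]]
[[30,20],[43,0],[44,6],[46,0]]
[[30,20],[43,0],[44,6],[46,0]]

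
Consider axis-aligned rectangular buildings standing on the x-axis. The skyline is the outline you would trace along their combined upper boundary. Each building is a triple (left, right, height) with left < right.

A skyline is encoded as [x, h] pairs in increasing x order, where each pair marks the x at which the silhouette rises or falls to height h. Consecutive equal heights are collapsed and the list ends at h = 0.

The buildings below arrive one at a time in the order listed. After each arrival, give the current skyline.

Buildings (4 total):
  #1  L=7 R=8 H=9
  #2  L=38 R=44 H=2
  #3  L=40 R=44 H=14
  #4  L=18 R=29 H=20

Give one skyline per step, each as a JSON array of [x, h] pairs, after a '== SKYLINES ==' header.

== SKYLINES ==
[[7,9],[8,0]]
[[7,9],[8,0],[38,2],[44,0]]
[[7,9],[8,0],[38,2],[40,14],[44,0]]
[[7,9],[8,0],[18,20],[29,0],[38,2],[40,14],[44,0]]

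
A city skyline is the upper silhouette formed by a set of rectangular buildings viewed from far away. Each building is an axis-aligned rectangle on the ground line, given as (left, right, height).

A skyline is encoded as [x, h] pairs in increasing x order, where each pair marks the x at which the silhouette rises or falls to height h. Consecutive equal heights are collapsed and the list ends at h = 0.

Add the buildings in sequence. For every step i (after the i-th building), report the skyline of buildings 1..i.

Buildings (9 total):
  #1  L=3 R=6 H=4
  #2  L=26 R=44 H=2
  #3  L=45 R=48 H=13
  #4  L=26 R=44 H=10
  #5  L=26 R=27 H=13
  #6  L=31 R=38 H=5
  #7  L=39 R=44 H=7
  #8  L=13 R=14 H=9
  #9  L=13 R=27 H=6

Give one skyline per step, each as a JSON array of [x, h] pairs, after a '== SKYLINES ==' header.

== SKYLINES ==
[[3,4],[6,0]]
[[3,4],[6,0],[26,2],[44,0]]
[[3,4],[6,0],[26,2],[44,0],[45,13],[48,0]]
[[3,4],[6,0],[26,10],[44,0],[45,13],[48,0]]
[[3,4],[6,0],[26,13],[27,10],[44,0],[45,13],[48,0]]
[[3,4],[6,0],[26,13],[27,10],[44,0],[45,13],[48,0]]
[[3,4],[6,0],[26,13],[27,10],[44,0],[45,13],[48,0]]
[[3,4],[6,0],[13,9],[14,0],[26,13],[27,10],[44,0],[45,13],[48,0]]
[[3,4],[6,0],[13,9],[14,6],[26,13],[27,10],[44,0],[45,13],[48,0]]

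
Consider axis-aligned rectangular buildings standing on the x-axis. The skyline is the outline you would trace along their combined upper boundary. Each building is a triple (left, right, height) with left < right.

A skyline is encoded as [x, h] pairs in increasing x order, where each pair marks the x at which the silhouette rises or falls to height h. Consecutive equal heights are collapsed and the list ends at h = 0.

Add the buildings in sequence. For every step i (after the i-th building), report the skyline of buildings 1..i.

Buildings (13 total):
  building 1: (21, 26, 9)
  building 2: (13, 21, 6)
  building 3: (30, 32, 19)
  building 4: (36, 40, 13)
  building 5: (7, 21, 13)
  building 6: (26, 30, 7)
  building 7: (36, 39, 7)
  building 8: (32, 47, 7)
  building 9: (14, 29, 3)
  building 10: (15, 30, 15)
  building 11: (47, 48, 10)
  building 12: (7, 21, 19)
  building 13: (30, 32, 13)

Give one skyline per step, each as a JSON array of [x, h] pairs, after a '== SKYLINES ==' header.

== SKYLINES ==
[[21,9],[26,0]]
[[13,6],[21,9],[26,0]]
[[13,6],[21,9],[26,0],[30,19],[32,0]]
[[13,6],[21,9],[26,0],[30,19],[32,0],[36,13],[40,0]]
[[7,13],[21,9],[26,0],[30,19],[32,0],[36,13],[40,0]]
[[7,13],[21,9],[26,7],[30,19],[32,0],[36,13],[40,0]]
[[7,13],[21,9],[26,7],[30,19],[32,0],[36,13],[40,0]]
[[7,13],[21,9],[26,7],[30,19],[32,7],[36,13],[40,7],[47,0]]
[[7,13],[21,9],[26,7],[30,19],[32,7],[36,13],[40,7],[47,0]]
[[7,13],[15,15],[30,19],[32,7],[36,13],[40,7],[47,0]]
[[7,13],[15,15],[30,19],[32,7],[36,13],[40,7],[47,10],[48,0]]
[[7,19],[21,15],[30,19],[32,7],[36,13],[40,7],[47,10],[48,0]]
[[7,19],[21,15],[30,19],[32,7],[36,13],[40,7],[47,10],[48,0]]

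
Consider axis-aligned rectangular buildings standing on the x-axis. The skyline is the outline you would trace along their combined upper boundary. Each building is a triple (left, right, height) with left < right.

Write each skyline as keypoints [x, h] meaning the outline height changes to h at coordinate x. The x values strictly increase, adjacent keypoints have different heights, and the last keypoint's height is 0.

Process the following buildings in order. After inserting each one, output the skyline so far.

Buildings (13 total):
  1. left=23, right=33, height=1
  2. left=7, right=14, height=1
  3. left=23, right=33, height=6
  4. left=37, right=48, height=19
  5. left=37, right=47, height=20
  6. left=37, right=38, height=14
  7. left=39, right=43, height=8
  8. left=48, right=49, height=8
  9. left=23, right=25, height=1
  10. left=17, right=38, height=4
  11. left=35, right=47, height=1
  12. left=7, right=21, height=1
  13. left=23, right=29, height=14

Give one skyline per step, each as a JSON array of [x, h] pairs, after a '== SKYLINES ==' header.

== SKYLINES ==
[[23,1],[33,0]]
[[7,1],[14,0],[23,1],[33,0]]
[[7,1],[14,0],[23,6],[33,0]]
[[7,1],[14,0],[23,6],[33,0],[37,19],[48,0]]
[[7,1],[14,0],[23,6],[33,0],[37,20],[47,19],[48,0]]
[[7,1],[14,0],[23,6],[33,0],[37,20],[47,19],[48,0]]
[[7,1],[14,0],[23,6],[33,0],[37,20],[47,19],[48,0]]
[[7,1],[14,0],[23,6],[33,0],[37,20],[47,19],[48,8],[49,0]]
[[7,1],[14,0],[23,6],[33,0],[37,20],[47,19],[48,8],[49,0]]
[[7,1],[14,0],[17,4],[23,6],[33,4],[37,20],[47,19],[48,8],[49,0]]
[[7,1],[14,0],[17,4],[23,6],[33,4],[37,20],[47,19],[48,8],[49,0]]
[[7,1],[17,4],[23,6],[33,4],[37,20],[47,19],[48,8],[49,0]]
[[7,1],[17,4],[23,14],[29,6],[33,4],[37,20],[47,19],[48,8],[49,0]]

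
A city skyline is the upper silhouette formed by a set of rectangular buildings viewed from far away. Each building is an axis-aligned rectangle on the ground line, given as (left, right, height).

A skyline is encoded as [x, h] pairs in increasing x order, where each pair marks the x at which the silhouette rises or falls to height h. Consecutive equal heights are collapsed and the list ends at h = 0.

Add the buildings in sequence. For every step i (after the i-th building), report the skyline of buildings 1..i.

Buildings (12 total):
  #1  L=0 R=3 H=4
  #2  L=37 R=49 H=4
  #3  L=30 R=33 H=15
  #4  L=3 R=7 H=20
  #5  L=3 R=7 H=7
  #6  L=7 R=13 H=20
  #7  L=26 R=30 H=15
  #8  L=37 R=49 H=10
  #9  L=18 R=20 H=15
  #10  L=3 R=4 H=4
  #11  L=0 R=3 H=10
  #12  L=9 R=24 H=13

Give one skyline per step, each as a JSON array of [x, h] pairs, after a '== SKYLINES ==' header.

== SKYLINES ==
[[0,4],[3,0]]
[[0,4],[3,0],[37,4],[49,0]]
[[0,4],[3,0],[30,15],[33,0],[37,4],[49,0]]
[[0,4],[3,20],[7,0],[30,15],[33,0],[37,4],[49,0]]
[[0,4],[3,20],[7,0],[30,15],[33,0],[37,4],[49,0]]
[[0,4],[3,20],[13,0],[30,15],[33,0],[37,4],[49,0]]
[[0,4],[3,20],[13,0],[26,15],[33,0],[37,4],[49,0]]
[[0,4],[3,20],[13,0],[26,15],[33,0],[37,10],[49,0]]
[[0,4],[3,20],[13,0],[18,15],[20,0],[26,15],[33,0],[37,10],[49,0]]
[[0,4],[3,20],[13,0],[18,15],[20,0],[26,15],[33,0],[37,10],[49,0]]
[[0,10],[3,20],[13,0],[18,15],[20,0],[26,15],[33,0],[37,10],[49,0]]
[[0,10],[3,20],[13,13],[18,15],[20,13],[24,0],[26,15],[33,0],[37,10],[49,0]]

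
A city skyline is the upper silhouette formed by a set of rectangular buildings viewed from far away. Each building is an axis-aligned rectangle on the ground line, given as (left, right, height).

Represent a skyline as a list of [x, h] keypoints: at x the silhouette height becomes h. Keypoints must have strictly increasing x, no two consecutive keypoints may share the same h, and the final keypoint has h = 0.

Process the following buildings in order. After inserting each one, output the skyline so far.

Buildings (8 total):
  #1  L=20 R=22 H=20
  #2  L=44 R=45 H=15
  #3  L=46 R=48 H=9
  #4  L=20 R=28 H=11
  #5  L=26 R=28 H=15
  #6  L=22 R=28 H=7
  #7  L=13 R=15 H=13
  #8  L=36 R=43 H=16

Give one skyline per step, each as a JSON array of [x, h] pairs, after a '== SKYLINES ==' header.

== SKYLINES ==
[[20,20],[22,0]]
[[20,20],[22,0],[44,15],[45,0]]
[[20,20],[22,0],[44,15],[45,0],[46,9],[48,0]]
[[20,20],[22,11],[28,0],[44,15],[45,0],[46,9],[48,0]]
[[20,20],[22,11],[26,15],[28,0],[44,15],[45,0],[46,9],[48,0]]
[[20,20],[22,11],[26,15],[28,0],[44,15],[45,0],[46,9],[48,0]]
[[13,13],[15,0],[20,20],[22,11],[26,15],[28,0],[44,15],[45,0],[46,9],[48,0]]
[[13,13],[15,0],[20,20],[22,11],[26,15],[28,0],[36,16],[43,0],[44,15],[45,0],[46,9],[48,0]]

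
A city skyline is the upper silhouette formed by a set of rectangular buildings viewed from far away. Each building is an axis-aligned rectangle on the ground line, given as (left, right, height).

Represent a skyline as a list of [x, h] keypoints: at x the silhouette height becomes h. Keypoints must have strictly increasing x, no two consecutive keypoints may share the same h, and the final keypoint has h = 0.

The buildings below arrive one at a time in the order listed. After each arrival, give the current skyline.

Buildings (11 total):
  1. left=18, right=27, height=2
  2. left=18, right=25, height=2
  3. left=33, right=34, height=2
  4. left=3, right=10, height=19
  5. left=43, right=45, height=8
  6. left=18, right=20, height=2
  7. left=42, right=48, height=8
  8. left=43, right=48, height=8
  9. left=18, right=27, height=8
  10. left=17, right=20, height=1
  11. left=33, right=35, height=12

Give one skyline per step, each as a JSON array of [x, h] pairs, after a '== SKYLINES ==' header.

== SKYLINES ==
[[18,2],[27,0]]
[[18,2],[27,0]]
[[18,2],[27,0],[33,2],[34,0]]
[[3,19],[10,0],[18,2],[27,0],[33,2],[34,0]]
[[3,19],[10,0],[18,2],[27,0],[33,2],[34,0],[43,8],[45,0]]
[[3,19],[10,0],[18,2],[27,0],[33,2],[34,0],[43,8],[45,0]]
[[3,19],[10,0],[18,2],[27,0],[33,2],[34,0],[42,8],[48,0]]
[[3,19],[10,0],[18,2],[27,0],[33,2],[34,0],[42,8],[48,0]]
[[3,19],[10,0],[18,8],[27,0],[33,2],[34,0],[42,8],[48,0]]
[[3,19],[10,0],[17,1],[18,8],[27,0],[33,2],[34,0],[42,8],[48,0]]
[[3,19],[10,0],[17,1],[18,8],[27,0],[33,12],[35,0],[42,8],[48,0]]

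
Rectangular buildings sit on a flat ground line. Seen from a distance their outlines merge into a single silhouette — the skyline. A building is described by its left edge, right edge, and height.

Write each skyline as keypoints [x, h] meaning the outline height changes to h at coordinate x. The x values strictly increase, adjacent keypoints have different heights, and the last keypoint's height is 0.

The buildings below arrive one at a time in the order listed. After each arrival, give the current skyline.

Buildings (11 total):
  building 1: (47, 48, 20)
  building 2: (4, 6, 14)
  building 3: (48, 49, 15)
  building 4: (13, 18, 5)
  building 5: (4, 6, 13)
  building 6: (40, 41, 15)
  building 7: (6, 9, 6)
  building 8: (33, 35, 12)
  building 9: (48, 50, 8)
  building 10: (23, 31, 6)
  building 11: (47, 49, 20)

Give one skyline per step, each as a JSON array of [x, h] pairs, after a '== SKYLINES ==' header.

== SKYLINES ==
[[47,20],[48,0]]
[[4,14],[6,0],[47,20],[48,0]]
[[4,14],[6,0],[47,20],[48,15],[49,0]]
[[4,14],[6,0],[13,5],[18,0],[47,20],[48,15],[49,0]]
[[4,14],[6,0],[13,5],[18,0],[47,20],[48,15],[49,0]]
[[4,14],[6,0],[13,5],[18,0],[40,15],[41,0],[47,20],[48,15],[49,0]]
[[4,14],[6,6],[9,0],[13,5],[18,0],[40,15],[41,0],[47,20],[48,15],[49,0]]
[[4,14],[6,6],[9,0],[13,5],[18,0],[33,12],[35,0],[40,15],[41,0],[47,20],[48,15],[49,0]]
[[4,14],[6,6],[9,0],[13,5],[18,0],[33,12],[35,0],[40,15],[41,0],[47,20],[48,15],[49,8],[50,0]]
[[4,14],[6,6],[9,0],[13,5],[18,0],[23,6],[31,0],[33,12],[35,0],[40,15],[41,0],[47,20],[48,15],[49,8],[50,0]]
[[4,14],[6,6],[9,0],[13,5],[18,0],[23,6],[31,0],[33,12],[35,0],[40,15],[41,0],[47,20],[49,8],[50,0]]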